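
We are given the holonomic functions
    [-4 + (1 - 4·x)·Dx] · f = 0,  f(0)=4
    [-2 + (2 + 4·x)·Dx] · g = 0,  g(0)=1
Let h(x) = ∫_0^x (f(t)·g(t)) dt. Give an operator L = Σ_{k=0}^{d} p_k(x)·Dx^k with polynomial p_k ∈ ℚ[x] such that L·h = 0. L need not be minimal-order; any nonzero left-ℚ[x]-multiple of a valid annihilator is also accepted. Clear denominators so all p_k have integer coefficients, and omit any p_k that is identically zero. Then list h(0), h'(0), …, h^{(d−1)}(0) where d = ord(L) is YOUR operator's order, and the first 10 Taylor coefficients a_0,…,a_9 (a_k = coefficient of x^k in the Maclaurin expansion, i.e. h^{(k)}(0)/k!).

f: a_k = 4, 16, 64, 256, 1024, 4096, 16384, 65536, 262144, 1048576, …
g: a_k = 1, 1, -1/2, 1/2, -5/8, 7/8, -21/16, 33/16, -429/128, 715/128, …
f·g: L₀ = L_f ⊗_s L_g, ord ≤ 1·1.
Integrate: L := L₀·Dx.
L = (5 + 4·x)·Dx + (-1 + 2·x + 8·x^2)·Dx^2  (order 2).
h: a_k = 0, 4, 10, 26, 157/2, 2507/10, 3345/4, 80259/28, 321069/32, 1141531/32, …
ICs: h(0) = 0, h′(0) = 4.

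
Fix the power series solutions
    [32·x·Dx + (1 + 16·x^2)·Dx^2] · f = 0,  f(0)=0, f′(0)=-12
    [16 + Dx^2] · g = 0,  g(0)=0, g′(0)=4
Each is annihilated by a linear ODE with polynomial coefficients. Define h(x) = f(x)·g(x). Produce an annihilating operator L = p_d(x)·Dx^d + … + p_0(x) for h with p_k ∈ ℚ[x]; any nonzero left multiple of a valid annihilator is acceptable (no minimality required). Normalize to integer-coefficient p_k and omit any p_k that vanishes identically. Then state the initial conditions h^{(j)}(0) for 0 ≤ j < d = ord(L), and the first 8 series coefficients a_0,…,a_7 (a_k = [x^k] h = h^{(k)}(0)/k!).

L = (1280 + 53248·x^2 + 360448·x^4 + 2097152·x^6 + 8388608·x^8) + (1536·x + 40960·x^3 + 393216·x^5 + 2097152·x^7)·Dx + (96 + 4096·x^2 + 36864·x^4 + 262144·x^6 + 1048576·x^8)·Dx^2 + (96·x + 2560·x^3 + 24576·x^5 + 131072·x^7)·Dx^3 + (1 + 48·x^2 + 896·x^4 + 8192·x^6 + 32768·x^8)·Dx^4  (order 4).
h: a_k = 0, 0, -48, 0, 384, 0, -9728/3, 0, …
ICs: h(0) = 0, h′(0) = 0, h′′(0) = -96, h′′′(0) = 0.

f: a_k = 0, -12, 0, 64, 0, -3072/5, 0, 49152/7, …
g: a_k = 0, 4, 0, -32/3, 0, 128/15, 0, -1024/315, …
f·g: L₀ = L_f ⊗_s L_g, ord ≤ 2·2.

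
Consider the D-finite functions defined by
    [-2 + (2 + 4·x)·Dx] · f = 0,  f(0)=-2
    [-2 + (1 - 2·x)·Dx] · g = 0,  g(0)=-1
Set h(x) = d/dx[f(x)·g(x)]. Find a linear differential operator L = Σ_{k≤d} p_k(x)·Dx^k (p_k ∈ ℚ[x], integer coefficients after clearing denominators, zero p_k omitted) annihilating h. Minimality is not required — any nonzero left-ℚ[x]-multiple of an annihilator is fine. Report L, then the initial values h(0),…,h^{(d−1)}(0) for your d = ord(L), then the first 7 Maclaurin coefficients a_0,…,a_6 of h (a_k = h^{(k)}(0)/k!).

f: a_k = -2, -2, 1, -1, 5/4, -7/4, 21/8, …
g: a_k = -1, -2, -4, -8, -16, -32, -64, …
Sym-product of L_f,L_g gives L₀ (≤ ord 1).
Differentiate: ansatz ord ≤ ord L₀ ⇒ L.
L = (11 + 36·x + 12·x^2) + (-3 - 2·x + 12·x^2 + 8·x^3)·Dx  (order 1).
h: a_k = 6, 22, 69, 179, 1825/4, 4317/4, 20377/8, …
ICs: h(0) = 6.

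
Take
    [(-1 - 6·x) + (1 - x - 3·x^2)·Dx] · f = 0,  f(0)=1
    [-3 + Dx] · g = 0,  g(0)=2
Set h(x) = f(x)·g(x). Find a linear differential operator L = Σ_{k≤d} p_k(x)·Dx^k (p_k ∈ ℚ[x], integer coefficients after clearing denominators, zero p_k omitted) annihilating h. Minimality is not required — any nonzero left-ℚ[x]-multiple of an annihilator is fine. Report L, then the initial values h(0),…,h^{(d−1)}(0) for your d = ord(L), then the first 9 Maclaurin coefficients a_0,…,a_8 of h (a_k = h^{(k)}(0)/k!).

L = (4 + 3·x - 9·x^2) + (-1 + x + 3·x^2)·Dx  (order 1).
h: a_k = 2, 8, 23, 56, 527/4, 1519/5, 28043/40, 56467/35, 8325841/2240, …
ICs: h(0) = 2.

f: a_k = 1, 1, 4, 7, 19, 40, 97, 217, 508, …
g: a_k = 2, 6, 9, 9, 27/4, 81/20, 81/40, 243/280, 729/2240, …
Sym-product of L_f,L_g gives L₀ (≤ ord 1).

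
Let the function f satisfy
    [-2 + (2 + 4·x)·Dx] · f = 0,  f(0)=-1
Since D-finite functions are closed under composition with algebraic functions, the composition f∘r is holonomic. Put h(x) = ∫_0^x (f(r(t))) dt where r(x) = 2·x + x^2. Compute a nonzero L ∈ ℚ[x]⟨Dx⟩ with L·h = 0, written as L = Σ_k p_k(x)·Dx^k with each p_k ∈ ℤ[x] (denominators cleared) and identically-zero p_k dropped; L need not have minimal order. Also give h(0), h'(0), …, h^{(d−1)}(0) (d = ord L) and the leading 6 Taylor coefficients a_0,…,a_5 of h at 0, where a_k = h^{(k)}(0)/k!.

L = (-2 - 2·x)·Dx + (1 + 4·x + 2·x^2)·Dx^2  (order 2).
h: a_k = 0, -1, -1, 1/3, -1/2, 9/10, …
ICs: h(0) = 0, h′(0) = -1.

f: a_k = -1, -1, 1/2, -1/2, 5/8, -7/8, …
f∘r: x↦r, Dx↦Dx/r' in L_f ⇒ L₀.
∫: right-multiply L₀ by Dx.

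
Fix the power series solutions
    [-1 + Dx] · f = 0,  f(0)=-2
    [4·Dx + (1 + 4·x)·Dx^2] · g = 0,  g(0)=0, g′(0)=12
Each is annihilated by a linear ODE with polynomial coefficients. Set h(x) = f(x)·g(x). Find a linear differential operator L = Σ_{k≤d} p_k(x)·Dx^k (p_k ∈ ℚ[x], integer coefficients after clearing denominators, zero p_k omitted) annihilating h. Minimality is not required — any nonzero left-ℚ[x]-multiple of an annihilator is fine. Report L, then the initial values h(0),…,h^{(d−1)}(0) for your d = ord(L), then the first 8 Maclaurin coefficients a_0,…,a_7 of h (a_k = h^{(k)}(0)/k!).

L = (-3 + 4·x) + (2 - 8·x)·Dx + (1 + 4·x)·Dx^2  (order 2).
h: a_k = 0, -24, 24, -92, 276, -4509/5, 9119/3, -2205587/210, …
ICs: h(0) = 0, h′(0) = -24.

f: a_k = -2, -2, -1, -1/3, -1/12, -1/60, -1/360, -1/2520, …
g: a_k = 0, 12, -24, 64, -192, 3072/5, -2048, 49152/7, …
L₀ := L_f ⊗_s L_g (sym. prod.), ord ≤ 2.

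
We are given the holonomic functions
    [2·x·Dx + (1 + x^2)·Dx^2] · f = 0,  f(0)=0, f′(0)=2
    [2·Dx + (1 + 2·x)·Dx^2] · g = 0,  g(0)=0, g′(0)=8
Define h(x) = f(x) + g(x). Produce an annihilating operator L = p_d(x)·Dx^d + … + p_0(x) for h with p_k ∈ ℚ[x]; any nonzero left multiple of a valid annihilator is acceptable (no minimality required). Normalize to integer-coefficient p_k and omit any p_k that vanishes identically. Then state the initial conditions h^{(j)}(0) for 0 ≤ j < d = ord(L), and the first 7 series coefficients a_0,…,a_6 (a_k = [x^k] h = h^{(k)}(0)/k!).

f: a_k = 0, 2, 0, -2/3, 0, 2/5, 0, …
g: a_k = 0, 8, -8, 32/3, -16, 128/5, -128/3, …
f+g: L₀ = lclm(L_f,L_g), ord ≤ 2+2.
L = (-2 - 12·x + 6·x^2 + 4·x^3)·Dx + (-5 - 4·x - 9·x^2 + 12·x^3 + 8·x^4)·Dx^2 + (-1 - x + 2·x^2 + x^3 + 3·x^4 + 2·x^5)·Dx^3  (order 3).
h: a_k = 0, 10, -8, 10, -16, 26, -128/3, …
ICs: h(0) = 0, h′(0) = 10, h′′(0) = -16.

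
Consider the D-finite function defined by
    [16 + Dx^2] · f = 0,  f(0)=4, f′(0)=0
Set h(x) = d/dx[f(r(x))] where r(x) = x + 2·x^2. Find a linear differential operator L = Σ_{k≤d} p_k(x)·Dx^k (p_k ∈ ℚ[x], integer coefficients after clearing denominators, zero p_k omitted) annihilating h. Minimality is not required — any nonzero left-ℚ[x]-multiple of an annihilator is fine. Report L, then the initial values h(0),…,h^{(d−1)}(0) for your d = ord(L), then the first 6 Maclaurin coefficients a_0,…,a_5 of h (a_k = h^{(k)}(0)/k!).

L = (64 + 256·x + 1536·x^2 + 4096·x^3 + 4096·x^4) + (-12 - 48·x)·Dx + (1 + 8·x + 16·x^2)·Dx^2  (order 2).
h: a_k = 0, -64, -384, -1024/3, 5120/3, 90112/15, …
ICs: h(0) = 0, h′(0) = -64.

f: a_k = 4, 0, -32, 0, 128/3, 0, …
f∘r: x↦r, Dx↦Dx/r' in L_f ⇒ L₀.
h₀' ⇒ L via d/dx closure of L₀.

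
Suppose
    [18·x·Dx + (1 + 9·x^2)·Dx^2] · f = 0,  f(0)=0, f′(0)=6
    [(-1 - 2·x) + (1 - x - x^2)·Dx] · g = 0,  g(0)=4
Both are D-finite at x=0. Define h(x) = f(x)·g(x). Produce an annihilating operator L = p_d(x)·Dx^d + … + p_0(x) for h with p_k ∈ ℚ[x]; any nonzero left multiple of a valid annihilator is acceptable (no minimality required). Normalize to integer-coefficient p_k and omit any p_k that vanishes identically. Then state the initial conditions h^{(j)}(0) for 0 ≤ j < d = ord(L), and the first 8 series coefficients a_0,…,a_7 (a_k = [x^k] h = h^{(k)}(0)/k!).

f: a_k = 0, 6, 0, -18, 0, 486/5, 0, -4374/7, …
g: a_k = 4, 4, 8, 12, 20, 32, 52, 84, …
Sym-product of L_f,L_g gives L₀ (≤ ord 2).
L = (2 + 18·x + 54·x^2) + (2 - 14·x + 36·x^2 + 54·x^3)·Dx + (-1 + x - 8·x^2 + 9·x^3 + 9·x^4)·Dx^2  (order 2).
h: a_k = 0, 24, 24, -24, 0, 1824/5, 1824/5, -61944/35, …
ICs: h(0) = 0, h′(0) = 24.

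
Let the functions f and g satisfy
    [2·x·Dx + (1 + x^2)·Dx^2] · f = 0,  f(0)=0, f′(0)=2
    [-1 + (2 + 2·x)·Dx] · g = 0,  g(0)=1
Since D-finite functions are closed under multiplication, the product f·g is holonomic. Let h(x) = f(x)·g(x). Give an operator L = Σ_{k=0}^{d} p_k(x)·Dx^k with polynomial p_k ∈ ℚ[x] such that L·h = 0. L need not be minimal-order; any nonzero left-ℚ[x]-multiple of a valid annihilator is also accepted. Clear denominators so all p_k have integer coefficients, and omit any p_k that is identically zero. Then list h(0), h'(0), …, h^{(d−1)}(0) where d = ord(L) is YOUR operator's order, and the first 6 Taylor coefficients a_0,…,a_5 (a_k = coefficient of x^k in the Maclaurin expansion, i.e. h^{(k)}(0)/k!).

L = (3 - 4·x - x^2) + (-4 + 4·x + 12·x^2 + 4·x^3)·Dx + (4 + 8·x + 8·x^2 + 8·x^3 + 4·x^4)·Dx^2  (order 2).
h: a_k = 0, 2, 1, -11/12, -5/24, 389/960, …
ICs: h(0) = 0, h′(0) = 2.

f: a_k = 0, 2, 0, -2/3, 0, 2/5, …
g: a_k = 1, 1/2, -1/8, 1/16, -5/128, 7/256, …
f·g: L₀ = L_f ⊗_s L_g, ord ≤ 2·1.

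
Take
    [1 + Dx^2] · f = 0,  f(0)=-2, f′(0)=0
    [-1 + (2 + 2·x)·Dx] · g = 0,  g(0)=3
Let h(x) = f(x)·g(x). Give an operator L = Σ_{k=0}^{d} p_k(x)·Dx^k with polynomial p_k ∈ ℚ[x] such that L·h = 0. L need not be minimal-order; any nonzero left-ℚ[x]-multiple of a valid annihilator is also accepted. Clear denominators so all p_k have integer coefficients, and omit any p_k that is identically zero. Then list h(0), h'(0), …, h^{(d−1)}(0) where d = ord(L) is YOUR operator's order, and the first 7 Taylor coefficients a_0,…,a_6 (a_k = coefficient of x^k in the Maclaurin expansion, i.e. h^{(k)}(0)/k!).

L = (7 + 8·x + 4·x^2) + (-4 - 4·x)·Dx + (4 + 8·x + 4·x^2)·Dx^2  (order 2).
h: a_k = -6, -3, 15/4, 9/8, -25/64, -13/128, 349/7680, …
ICs: h(0) = -6, h′(0) = -3.

f: a_k = -2, 0, 1, 0, -1/12, 0, 1/360, …
g: a_k = 3, 3/2, -3/8, 3/16, -15/128, 21/256, -63/1024, …
Sym-product of L_f,L_g gives L₀ (≤ ord 2).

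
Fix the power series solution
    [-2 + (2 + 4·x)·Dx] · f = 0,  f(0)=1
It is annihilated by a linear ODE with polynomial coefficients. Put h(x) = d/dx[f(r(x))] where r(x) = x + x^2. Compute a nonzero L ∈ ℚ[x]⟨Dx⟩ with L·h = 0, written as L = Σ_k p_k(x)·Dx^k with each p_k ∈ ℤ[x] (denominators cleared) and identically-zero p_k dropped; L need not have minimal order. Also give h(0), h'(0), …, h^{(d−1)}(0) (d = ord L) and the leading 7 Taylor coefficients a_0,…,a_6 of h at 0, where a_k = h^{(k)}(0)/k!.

f: a_k = 1, 1, -1/2, 1/2, -5/8, 7/8, -21/16, …
Substitute x→r, Dx→(1/r')Dx; clear ⇒ L₀.
h₀' ⇒ L via d/dx closure of L₀.
L = 1 + (-1 - 4·x - 6·x^2 - 4·x^3)·Dx  (order 1).
h: a_k = 1, 1, -3/2, 3/2, -5/8, -9/8, 49/16, …
ICs: h(0) = 1.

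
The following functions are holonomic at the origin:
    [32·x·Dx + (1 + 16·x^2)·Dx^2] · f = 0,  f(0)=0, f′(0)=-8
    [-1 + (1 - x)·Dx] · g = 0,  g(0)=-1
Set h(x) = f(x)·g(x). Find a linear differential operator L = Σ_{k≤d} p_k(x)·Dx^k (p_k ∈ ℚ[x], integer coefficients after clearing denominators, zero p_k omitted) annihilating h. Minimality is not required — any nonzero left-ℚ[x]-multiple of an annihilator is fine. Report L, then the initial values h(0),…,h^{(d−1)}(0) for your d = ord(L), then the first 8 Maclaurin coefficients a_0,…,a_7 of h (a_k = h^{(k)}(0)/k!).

f: a_k = 0, -8, 0, 128/3, 0, -2048/5, 0, 32768/7, …
g: a_k = -1, -1, -1, -1, -1, -1, -1, -1, …
L₀ := L_f ⊗_s L_g (sym. prod.), ord ≤ 2.
L = 32·x + (2 - 32·x + 64·x^2)·Dx + (-1 + x - 16·x^2 + 16·x^3)·Dx^2  (order 2).
h: a_k = 0, 8, 8, -104/3, -104/3, 5624/15, 5624/15, -452152/105, …
ICs: h(0) = 0, h′(0) = 8.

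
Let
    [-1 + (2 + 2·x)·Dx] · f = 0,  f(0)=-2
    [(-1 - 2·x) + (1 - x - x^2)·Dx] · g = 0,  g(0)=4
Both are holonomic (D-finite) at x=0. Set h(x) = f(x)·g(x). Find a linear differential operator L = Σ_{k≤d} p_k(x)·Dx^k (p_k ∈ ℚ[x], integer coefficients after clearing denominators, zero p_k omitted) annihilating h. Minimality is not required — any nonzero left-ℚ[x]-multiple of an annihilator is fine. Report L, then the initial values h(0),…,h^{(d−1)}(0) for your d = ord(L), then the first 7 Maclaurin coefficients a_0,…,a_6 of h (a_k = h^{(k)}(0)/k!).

L = (3 + 5·x + 3·x^2) + (-2 + 4·x^2 + 2·x^3)·Dx  (order 1).
h: a_k = -8, -12, -19, -63/2, -803/16, -2621/32, -16887/128, …
ICs: h(0) = -8.

f: a_k = -2, -1, 1/4, -1/8, 5/64, -7/128, 21/512, …
g: a_k = 4, 4, 8, 12, 20, 32, 52, …
h₀=f·g: eliminate ⇒ L₀, order ≤ 1·1.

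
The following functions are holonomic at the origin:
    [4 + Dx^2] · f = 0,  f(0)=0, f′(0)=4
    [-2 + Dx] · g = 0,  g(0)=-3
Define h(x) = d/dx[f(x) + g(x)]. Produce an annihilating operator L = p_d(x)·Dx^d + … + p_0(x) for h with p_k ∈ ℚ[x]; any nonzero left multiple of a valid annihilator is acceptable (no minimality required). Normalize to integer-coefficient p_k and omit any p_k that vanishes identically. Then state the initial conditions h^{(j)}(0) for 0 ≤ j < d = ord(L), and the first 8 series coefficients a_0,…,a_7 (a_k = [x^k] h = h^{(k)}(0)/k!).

f: a_k = 0, 4, 0, -8/3, 0, 8/15, 0, -16/315, …
g: a_k = -3, -6, -6, -4, -2, -4/5, -4/15, -8/105, …
Sum ⇒ L₀ = lclm(L_f,L_g) in ℚ(x)⟨Dx⟩.
h=h₀': d/dx-closure on L₀ ⇒ L.
L = 8 - 4·Dx + 2·Dx^2 - Dx^3  (order 3).
h: a_k = -2, -12, -20, -8, -4/3, -8/5, -8/9, -16/105, …
ICs: h(0) = -2, h′(0) = -12, h′′(0) = -40.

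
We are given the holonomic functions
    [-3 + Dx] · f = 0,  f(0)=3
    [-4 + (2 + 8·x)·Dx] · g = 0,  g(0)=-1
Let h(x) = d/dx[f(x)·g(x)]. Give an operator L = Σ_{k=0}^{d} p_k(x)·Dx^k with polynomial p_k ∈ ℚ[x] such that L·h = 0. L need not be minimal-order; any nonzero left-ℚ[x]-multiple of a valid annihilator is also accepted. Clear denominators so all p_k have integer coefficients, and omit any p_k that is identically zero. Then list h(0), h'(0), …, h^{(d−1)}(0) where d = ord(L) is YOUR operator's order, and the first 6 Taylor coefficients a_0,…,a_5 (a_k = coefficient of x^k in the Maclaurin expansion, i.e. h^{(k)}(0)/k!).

f: a_k = 3, 9, 27/2, 27/2, 81/8, 243/40, …
g: a_k = -1, -2, 2, -4, 10, -28, …
Product ⇒ symmetric product L₀, ord ≤ 1.
Derive L from L₀ (diff closure).
L = (17 + 120·x + 144·x^2) + (-5 - 32·x - 48·x^2)·Dx  (order 1).
h: a_k = -15, -51, -207/2, -129/2, -1893/8, 4131/8, …
ICs: h(0) = -15.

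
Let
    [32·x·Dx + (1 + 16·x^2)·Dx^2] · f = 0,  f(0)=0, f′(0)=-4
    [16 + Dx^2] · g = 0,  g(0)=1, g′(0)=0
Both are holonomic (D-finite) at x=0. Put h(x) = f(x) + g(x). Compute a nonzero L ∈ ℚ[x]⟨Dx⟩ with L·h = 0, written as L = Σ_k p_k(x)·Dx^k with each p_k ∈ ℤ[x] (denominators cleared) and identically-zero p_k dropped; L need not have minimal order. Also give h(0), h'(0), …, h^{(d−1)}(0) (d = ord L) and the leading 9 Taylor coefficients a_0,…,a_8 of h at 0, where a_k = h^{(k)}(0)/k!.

f: a_k = 0, -4, 0, 64/3, 0, -1024/5, 0, 16384/7, 0, …
g: a_k = 1, 0, -8, 0, 32/3, 0, -256/45, 0, 512/315, …
Sum ⇒ L₀ = lclm(L_f,L_g) in ℚ(x)⟨Dx⟩.
L = (-5632·x + 114688·x^3 + 131072·x^5)·Dx + (-16 + 1792·x^2 + 36864·x^4 + 65536·x^6)·Dx^2 + (-352·x + 7168·x^3 + 8192·x^5)·Dx^3 + (-1 + 112·x^2 + 2304·x^4 + 4096·x^6)·Dx^4  (order 4).
h: a_k = 1, -4, -8, 64/3, 32/3, -1024/5, -256/45, 16384/7, 512/315, …
ICs: h(0) = 1, h′(0) = -4, h′′(0) = -16, h′′′(0) = 128.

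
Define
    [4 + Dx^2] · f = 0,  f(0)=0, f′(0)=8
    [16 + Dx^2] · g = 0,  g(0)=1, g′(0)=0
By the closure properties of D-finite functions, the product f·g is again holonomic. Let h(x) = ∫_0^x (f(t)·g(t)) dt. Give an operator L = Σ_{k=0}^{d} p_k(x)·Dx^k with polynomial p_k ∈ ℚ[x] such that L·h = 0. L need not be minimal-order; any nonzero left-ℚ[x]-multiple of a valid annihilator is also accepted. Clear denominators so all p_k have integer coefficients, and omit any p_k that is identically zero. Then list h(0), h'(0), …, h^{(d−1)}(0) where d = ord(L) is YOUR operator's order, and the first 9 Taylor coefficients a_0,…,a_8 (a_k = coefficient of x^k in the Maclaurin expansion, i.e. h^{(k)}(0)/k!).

L = 144·Dx + 40·Dx^3 + Dx^5  (order 5).
h: a_k = 0, 0, 4, 0, -52/3, 0, 968/45, 0, -4372/315, …
ICs: h(0) = 0, h′(0) = 0, h′′(0) = 8, h′′′(0) = 0, h′′′′(0) = -416.

f: a_k = 0, 8, 0, -16/3, 0, 16/15, 0, -32/315, 0, …
g: a_k = 1, 0, -8, 0, 32/3, 0, -256/45, 0, 512/315, …
Sym-product of L_f,L_g gives L₀ (≤ ord 4).
∫: right-multiply L₀ by Dx.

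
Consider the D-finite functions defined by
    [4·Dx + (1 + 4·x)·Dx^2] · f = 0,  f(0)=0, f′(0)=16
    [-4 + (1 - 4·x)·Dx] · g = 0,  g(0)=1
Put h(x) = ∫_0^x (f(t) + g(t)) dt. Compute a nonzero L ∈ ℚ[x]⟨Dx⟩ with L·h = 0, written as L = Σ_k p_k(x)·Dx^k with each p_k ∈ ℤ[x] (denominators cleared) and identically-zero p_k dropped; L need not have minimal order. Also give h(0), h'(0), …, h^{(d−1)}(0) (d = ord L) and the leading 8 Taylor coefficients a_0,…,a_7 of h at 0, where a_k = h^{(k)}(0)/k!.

f: a_k = 0, 16, -32, 256/3, -256, 4096/5, -8192/3, 65536/7, …
g: a_k = 1, 4, 16, 64, 256, 1024, 4096, 16384, …
h₀=f+g: left-lcm gives L₀, ord ≤ 3.
h=∫₀ˣh₀: take L = L₀·Dx.
L = (-160 - 128·x)·Dx^2 + (-16 - 256·x - 256·x^2)·Dx^3 + (3 + 4·x - 48·x^2 - 64·x^3)·Dx^4  (order 4).
h: a_k = 0, 1, 10, -16/3, 112/3, 0, 1536/5, 4096/21, …
ICs: h(0) = 0, h′(0) = 1, h′′(0) = 20, h′′′(0) = -32.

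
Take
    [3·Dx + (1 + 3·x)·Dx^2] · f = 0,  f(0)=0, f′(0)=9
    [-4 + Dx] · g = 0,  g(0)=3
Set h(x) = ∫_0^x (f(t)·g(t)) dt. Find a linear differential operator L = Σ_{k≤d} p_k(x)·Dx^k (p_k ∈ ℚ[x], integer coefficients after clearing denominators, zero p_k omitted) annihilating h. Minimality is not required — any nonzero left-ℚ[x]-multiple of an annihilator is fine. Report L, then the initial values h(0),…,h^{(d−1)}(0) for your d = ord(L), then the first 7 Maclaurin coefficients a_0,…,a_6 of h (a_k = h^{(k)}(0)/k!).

f: a_k = 0, 9, -27/2, 27, -243/4, 729/5, -729/2, …
g: a_k = 3, 12, 24, 32, 32, 128/5, 256/15, …
Sym-product of L_f,L_g gives L₀ (≤ ord 2).
∫: right-multiply L₀ by Dx.
L = (4 + 48·x)·Dx + (-5 - 24·x)·Dx^2 + (1 + 3·x)·Dx^3  (order 3).
h: a_k = 0, 0, 27/2, 45/2, 135/4, 423/20, 177/5, …
ICs: h(0) = 0, h′(0) = 0, h′′(0) = 27.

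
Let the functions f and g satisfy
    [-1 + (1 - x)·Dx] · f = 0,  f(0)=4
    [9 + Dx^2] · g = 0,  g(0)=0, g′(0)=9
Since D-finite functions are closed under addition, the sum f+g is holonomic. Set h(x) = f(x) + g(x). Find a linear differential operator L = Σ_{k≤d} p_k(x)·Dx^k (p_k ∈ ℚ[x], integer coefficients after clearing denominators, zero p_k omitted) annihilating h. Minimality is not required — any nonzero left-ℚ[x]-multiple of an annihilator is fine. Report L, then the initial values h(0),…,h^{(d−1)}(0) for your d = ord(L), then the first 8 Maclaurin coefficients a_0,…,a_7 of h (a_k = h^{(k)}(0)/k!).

f: a_k = 4, 4, 4, 4, 4, 4, 4, 4, …
g: a_k = 0, 9, 0, -27/2, 0, 243/40, 0, -729/560, …
f+g: L₀ = lclm(L_f,L_g), ord ≤ 1+2.
L = (135 - 162·x + 81·x^2) + (-99 + 261·x - 243·x^2 + 81·x^3)·Dx + (15 - 18·x + 9·x^2)·Dx^2 + (-11 + 29·x - 27·x^2 + 9·x^3)·Dx^3  (order 3).
h: a_k = 4, 13, 4, -19/2, 4, 403/40, 4, 1511/560, …
ICs: h(0) = 4, h′(0) = 13, h′′(0) = 8.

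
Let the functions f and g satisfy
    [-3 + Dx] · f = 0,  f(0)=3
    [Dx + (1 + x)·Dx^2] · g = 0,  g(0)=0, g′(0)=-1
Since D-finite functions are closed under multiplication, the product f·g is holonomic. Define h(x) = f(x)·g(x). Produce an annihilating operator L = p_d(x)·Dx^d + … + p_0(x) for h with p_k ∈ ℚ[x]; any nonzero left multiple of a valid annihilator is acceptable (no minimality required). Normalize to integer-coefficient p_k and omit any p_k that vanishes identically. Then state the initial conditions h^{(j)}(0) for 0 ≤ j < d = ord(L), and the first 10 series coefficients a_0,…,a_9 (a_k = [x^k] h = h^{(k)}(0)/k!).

f: a_k = 3, 9, 27/2, 27/2, 81/8, 243/40, 243/80, 729/560, 2187/4480, 729/4480, …
g: a_k = 0, -1, 1/2, -1/3, 1/4, -1/5, 1/6, -1/7, 1/8, -1/9, …
f·g: L₀ = L_f ⊗_s L_g, ord ≤ 1·2.
L = (6 + 9·x) + (-5 - 6·x)·Dx + (1 + x)·Dx^2  (order 2).
h: a_k = 0, -3, -15/2, -10, -9, -249/40, -55/16, -57/35, -51/80, -653/2688, …
ICs: h(0) = 0, h′(0) = -3.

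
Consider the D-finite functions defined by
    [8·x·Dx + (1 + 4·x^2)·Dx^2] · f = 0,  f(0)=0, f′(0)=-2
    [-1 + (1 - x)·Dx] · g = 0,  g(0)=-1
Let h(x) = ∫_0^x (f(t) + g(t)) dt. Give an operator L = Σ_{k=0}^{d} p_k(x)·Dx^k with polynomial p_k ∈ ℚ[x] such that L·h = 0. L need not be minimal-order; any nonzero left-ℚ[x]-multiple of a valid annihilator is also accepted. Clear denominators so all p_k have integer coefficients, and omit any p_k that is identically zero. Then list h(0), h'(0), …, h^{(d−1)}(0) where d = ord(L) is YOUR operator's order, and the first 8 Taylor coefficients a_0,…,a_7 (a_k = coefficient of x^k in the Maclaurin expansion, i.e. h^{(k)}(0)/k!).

L = (8 - 32·x - 96·x^2)·Dx^2 + (-7 + 8·x + 20·x^2 - 96·x^3)·Dx^3 + (1 + 3·x + 12·x^3 - 16·x^4)·Dx^4  (order 4).
h: a_k = 0, -1, -3/2, -1/3, 5/12, -1/5, -37/30, -1/7, …
ICs: h(0) = 0, h′(0) = -1, h′′(0) = -3, h′′′(0) = -2.

f: a_k = 0, -2, 0, 8/3, 0, -32/5, 0, 128/7, …
g: a_k = -1, -1, -1, -1, -1, -1, -1, -1, …
h₀=f+g: left-lcm gives L₀, ord ≤ 3.
∫: right-multiply L₀ by Dx.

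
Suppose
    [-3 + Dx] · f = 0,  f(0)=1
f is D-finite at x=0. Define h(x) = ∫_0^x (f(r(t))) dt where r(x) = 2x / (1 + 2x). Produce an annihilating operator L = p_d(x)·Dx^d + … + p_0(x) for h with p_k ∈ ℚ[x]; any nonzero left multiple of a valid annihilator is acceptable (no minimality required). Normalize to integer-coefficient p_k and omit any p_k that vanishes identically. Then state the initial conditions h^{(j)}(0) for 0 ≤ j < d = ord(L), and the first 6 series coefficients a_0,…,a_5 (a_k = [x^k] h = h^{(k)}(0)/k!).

f: a_k = 1, 3, 9/2, 9/2, 27/8, 81/40, …
f∘r: x↦r, Dx↦Dx/r' in L_f ⇒ L₀.
Integrate: L := L₀·Dx.
L = -6·Dx + (1 + 4·x + 4·x^2)·Dx^2  (order 2).
h: a_k = 0, 1, 3, 2, -3, 6/5, …
ICs: h(0) = 0, h′(0) = 1.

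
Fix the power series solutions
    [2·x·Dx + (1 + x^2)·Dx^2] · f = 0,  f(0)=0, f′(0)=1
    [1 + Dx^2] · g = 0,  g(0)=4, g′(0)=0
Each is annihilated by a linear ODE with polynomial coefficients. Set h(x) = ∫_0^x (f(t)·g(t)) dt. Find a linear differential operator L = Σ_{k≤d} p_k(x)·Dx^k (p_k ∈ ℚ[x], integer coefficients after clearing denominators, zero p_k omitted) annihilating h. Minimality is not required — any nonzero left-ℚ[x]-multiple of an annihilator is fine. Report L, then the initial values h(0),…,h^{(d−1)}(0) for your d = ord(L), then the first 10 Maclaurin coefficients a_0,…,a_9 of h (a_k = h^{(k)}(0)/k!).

f: a_k = 0, 1, 0, -1/3, 0, 1/5, 0, -1/7, 0, 1/9, …
g: a_k = 4, 0, -2, 0, 1/6, 0, -1/180, 0, 1/10080, 0, …
h₀=f·g: eliminate ⇒ L₀, order ≤ 2·2.
h=∫h₀ ⇒ L = L₀·Dx.
L = (10 + 26·x^2 + 11·x^4 + 4·x^6 + x^8)·Dx + (12·x + 20·x^3 + 12·x^5 + 4·x^7)·Dx^2 + (12 + 32·x^2 + 18·x^4 + 8·x^6 + 2·x^8)·Dx^3 + (12·x + 20·x^3 + 12·x^5 + 4·x^7)·Dx^4 + (2 + 6·x^2 + 7·x^4 + 4·x^6 + x^8)·Dx^5  (order 5).
h: a_k = 0, 0, 2, 0, -5/6, 0, 49/180, 0, -1301/10080, 0, …
ICs: h(0) = 0, h′(0) = 0, h′′(0) = 4, h′′′(0) = 0, h′′′′(0) = -20.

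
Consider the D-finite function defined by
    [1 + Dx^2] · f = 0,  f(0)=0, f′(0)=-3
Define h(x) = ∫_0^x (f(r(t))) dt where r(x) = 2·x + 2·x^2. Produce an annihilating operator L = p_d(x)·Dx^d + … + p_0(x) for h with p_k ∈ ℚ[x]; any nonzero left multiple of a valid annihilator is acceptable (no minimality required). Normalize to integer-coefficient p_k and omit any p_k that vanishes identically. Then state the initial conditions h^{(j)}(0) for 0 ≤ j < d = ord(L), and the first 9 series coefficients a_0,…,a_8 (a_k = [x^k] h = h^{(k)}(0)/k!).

L = (4 + 24·x + 48·x^2 + 32·x^3)·Dx - 2·Dx^2 + (1 + 2·x)·Dx^3  (order 3).
h: a_k = 0, 0, -3, -2, 1, 12/5, 28/15, 0, -104/105, …
ICs: h(0) = 0, h′(0) = 0, h′′(0) = -6.

f: a_k = 0, -3, 0, 1/2, 0, -1/40, 0, 1/1680, 0, …
f∘r: x↦r, Dx↦Dx/r' in L_f ⇒ L₀.
∫: right-multiply L₀ by Dx.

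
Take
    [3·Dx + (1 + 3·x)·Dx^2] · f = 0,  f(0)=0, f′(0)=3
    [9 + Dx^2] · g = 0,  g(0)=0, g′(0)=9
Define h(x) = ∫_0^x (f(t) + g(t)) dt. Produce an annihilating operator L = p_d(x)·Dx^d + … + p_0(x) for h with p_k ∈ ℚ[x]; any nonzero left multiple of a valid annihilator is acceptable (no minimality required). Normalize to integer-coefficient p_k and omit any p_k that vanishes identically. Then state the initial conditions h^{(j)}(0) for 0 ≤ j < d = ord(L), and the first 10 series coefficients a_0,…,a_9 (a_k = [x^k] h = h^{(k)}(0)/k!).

L = (63 + 54·x + 81·x^2)·Dx^2 + (9 + 45·x + 81·x^2 + 81·x^3)·Dx^3 + (7 + 6·x + 9·x^2)·Dx^4 + (1 + 5·x + 9·x^2 + 9·x^3)·Dx^5  (order 5).
h: a_k = 0, 0, 6, -3/2, -9/8, -81/20, 729/80, -243/14, 174231/4480, -729/8, …
ICs: h(0) = 0, h′(0) = 0, h′′(0) = 12, h′′′(0) = -9, h′′′′(0) = -27.

f: a_k = 0, 3, -9/2, 9, -81/4, 243/5, -243/2, 2187/7, -6561/8, 2187, …
g: a_k = 0, 9, 0, -27/2, 0, 243/40, 0, -729/560, 0, 729/4480, …
Weyl lclm of L_f,L_g ⇒ L₀ (ord ≤ 4).
h=∫₀ˣh₀: take L = L₀·Dx.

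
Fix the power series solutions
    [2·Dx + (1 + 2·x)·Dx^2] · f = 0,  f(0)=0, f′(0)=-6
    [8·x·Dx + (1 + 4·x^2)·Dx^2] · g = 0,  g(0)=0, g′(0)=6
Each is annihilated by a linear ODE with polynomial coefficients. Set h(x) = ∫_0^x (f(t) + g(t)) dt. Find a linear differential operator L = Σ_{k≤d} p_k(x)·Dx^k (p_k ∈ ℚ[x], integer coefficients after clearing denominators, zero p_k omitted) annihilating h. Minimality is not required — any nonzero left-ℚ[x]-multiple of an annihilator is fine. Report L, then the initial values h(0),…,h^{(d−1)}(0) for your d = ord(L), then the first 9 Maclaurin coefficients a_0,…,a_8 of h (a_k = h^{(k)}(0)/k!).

f: a_k = 0, -6, 6, -8, 12, -96/5, 32, -384/7, 96, …
g: a_k = 0, 6, 0, -8, 0, 96/5, 0, -384/7, 0, …
f+g: L₀ = lclm(L_f,L_g), ord ≤ 2+2.
Integrate: L := L₀·Dx.
L = (-8 - 48·x + 96·x^2 + 64·x^3)·Dx^2 + (-8 - 16·x + 192·x^3 + 128·x^4)·Dx^3 + (-1 + 2·x + 8·x^2 + 16·x^3 + 48·x^4 + 32·x^5)·Dx^4  (order 4).
h: a_k = 0, 0, 0, 2, -4, 12/5, 0, 32/7, -96/7, …
ICs: h(0) = 0, h′(0) = 0, h′′(0) = 0, h′′′(0) = 12.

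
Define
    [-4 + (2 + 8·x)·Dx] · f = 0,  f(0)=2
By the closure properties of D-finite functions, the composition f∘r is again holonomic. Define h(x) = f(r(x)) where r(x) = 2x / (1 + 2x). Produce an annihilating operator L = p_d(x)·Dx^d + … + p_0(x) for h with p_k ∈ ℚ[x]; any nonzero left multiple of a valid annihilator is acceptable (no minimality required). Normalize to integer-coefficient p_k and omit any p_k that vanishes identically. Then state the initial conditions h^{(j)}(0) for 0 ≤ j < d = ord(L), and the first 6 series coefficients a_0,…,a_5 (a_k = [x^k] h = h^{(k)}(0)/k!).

f: a_k = 2, 4, -4, 8, -20, 56, …
f∘r: x↦r, Dx↦Dx/r' in L_f ⇒ L₀.
L = -4 + (1 + 12·x + 20·x^2)·Dx  (order 1).
h: a_k = 2, 8, -32, 160, -960, 6528, …
ICs: h(0) = 2.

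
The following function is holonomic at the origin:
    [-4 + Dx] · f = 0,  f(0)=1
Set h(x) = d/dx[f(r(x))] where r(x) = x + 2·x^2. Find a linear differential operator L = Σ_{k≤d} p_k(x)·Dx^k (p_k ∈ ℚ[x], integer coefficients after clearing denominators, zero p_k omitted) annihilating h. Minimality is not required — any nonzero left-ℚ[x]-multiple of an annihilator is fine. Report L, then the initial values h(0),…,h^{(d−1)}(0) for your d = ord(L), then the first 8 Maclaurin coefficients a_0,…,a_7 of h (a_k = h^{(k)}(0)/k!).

f: a_k = 1, 4, 8, 32/3, 32/3, 128/15, 256/45, 1024/315, …
Change of var in L_f (x↦r) gives L₀.
Derive L from L₀ (diff closure).
L = (8 + 32·x + 64·x^2) + (-1 - 4·x)·Dx  (order 1).
h: a_k = 4, 32, 128, 1280/3, 3328/3, 38912/15, 237568/45, 3129344/315, …
ICs: h(0) = 4.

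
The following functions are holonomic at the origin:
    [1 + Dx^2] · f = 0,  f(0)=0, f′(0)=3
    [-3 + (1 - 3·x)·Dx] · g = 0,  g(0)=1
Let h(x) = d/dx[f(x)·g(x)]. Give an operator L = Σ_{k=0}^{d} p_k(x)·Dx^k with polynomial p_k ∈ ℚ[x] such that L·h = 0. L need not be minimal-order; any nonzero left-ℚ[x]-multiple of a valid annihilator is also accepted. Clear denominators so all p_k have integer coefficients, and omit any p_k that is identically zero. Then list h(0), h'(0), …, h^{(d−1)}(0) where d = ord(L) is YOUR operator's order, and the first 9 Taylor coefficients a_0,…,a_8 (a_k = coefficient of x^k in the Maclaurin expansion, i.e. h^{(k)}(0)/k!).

f: a_k = 0, 3, 0, -1/2, 0, 1/40, 0, -1/1680, 0, …
g: a_k = 1, 3, 9, 27, 81, 243, 729, 2187, 6561, …
Sym-product of L_f,L_g gives L₀ (≤ ord 2).
h=h₀': d/dx-closure on L₀ ⇒ L.
L = (-17 - 6·x + 9·x^2) + (-6 + 18·x)·Dx + (1 - 6·x + 9·x^2)·Dx^2  (order 2).
h: a_k = 3, 18, 159/2, 318, 9541/8, 85869/20, 3606497/240, 3606497/70, 2337010057/13440, …
ICs: h(0) = 3, h′(0) = 18.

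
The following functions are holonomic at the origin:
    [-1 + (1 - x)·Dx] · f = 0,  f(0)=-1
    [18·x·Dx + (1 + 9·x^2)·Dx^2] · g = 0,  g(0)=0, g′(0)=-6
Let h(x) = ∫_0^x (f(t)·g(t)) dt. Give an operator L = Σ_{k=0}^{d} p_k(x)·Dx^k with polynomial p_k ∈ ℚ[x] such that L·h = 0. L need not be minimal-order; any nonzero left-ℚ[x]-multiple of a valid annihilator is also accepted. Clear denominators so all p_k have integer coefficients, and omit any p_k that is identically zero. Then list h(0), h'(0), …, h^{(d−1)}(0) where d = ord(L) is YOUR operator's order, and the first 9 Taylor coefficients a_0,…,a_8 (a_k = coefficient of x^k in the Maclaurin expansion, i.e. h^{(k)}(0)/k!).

L = 18·x·Dx + (2 - 18·x + 36·x^2)·Dx^2 + (-1 + x - 9·x^2 + 9·x^3)·Dx^3  (order 3).
h: a_k = 0, 0, 3, 2, -3, -12/5, 71/5, 426/35, -2361/35, …
ICs: h(0) = 0, h′(0) = 0, h′′(0) = 6.

f: a_k = -1, -1, -1, -1, -1, -1, -1, -1, -1, …
g: a_k = 0, -6, 0, 18, 0, -486/5, 0, 4374/7, 0, …
L₀ := L_f ⊗_s L_g (sym. prod.), ord ≤ 2.
h=∫h₀ ⇒ L = L₀·Dx.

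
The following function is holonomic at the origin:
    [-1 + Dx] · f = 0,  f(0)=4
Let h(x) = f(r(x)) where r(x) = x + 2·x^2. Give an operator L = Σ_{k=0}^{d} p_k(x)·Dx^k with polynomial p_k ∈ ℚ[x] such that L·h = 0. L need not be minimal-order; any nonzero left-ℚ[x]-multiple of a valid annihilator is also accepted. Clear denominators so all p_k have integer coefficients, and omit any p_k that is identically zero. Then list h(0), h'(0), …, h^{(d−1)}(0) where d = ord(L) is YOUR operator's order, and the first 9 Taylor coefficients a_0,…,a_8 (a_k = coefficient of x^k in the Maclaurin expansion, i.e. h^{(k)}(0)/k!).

f: a_k = 4, 4, 2, 2/3, 1/6, 1/30, 1/180, 1/1260, 1/10080, …
f∘r: x↦r, Dx↦Dx/r' in L_f ⇒ L₀.
L = (-1 - 4·x) + Dx  (order 1).
h: a_k = 4, 4, 10, 26/3, 73/6, 281/30, 1741/180, 1697/252, 57233/10080, …
ICs: h(0) = 4.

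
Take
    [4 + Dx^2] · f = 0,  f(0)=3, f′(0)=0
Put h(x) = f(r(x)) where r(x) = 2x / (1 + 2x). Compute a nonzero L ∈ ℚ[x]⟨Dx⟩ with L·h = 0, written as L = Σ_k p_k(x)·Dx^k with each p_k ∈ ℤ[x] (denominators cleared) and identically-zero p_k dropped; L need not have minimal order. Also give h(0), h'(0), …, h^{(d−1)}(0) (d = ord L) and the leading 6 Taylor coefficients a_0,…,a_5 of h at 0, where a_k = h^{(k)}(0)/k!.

L = 16 + (4 + 24·x + 48·x^2 + 32·x^3)·Dx + (1 + 8·x + 24·x^2 + 32·x^3 + 16·x^4)·Dx^2  (order 2).
h: a_k = 3, 0, -24, 96, -256, 512, …
ICs: h(0) = 3, h′(0) = 0.

f: a_k = 3, 0, -6, 0, 2, 0, …
L₀ from L_f via x↦r, Dx↦r'^{-1}Dx.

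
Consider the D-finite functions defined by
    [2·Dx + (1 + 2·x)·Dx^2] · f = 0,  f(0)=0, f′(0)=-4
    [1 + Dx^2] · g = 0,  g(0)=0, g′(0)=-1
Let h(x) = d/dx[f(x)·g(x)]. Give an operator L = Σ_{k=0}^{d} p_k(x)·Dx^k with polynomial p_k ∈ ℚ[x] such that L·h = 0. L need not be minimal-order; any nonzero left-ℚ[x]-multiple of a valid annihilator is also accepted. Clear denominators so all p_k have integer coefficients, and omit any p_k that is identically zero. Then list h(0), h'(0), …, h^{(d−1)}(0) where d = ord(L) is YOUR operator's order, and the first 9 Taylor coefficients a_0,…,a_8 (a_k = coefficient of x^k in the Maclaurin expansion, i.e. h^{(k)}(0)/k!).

L = (-52 - 31·x - 87·x^2 - 96·x^3 - 8·x^4 + 48·x^5 + 16·x^6) + (-33 - 98·x - 80·x^2 + 80·x^4 + 32·x^5)·Dx + (-55 - 46·x - 110·x^2 - 96·x^3 + 32·x^4 + 96·x^5 + 32·x^6)·Dx^2 + (-33 - 98·x - 80·x^2 + 80·x^4 + 32·x^5)·Dx^3 + (-3 - 15·x - 23·x^2 + 40·x^4 + 48·x^5 + 16·x^6)·Dx^4  (order 4).
h: a_k = 0, 8, -12, 56/3, -110/3, 215/3, -4207/30, 86894/315, -76243/140, …
ICs: h(0) = 0, h′(0) = 8, h′′(0) = -24, h′′′(0) = 112.

f: a_k = 0, -4, 4, -16/3, 8, -64/5, 64/3, -256/7, 64, …
g: a_k = 0, -1, 0, 1/6, 0, -1/120, 0, 1/5040, 0, …
f·g: L₀ = L_f ⊗_s L_g, ord ≤ 2·2.
Derive L from L₀ (diff closure).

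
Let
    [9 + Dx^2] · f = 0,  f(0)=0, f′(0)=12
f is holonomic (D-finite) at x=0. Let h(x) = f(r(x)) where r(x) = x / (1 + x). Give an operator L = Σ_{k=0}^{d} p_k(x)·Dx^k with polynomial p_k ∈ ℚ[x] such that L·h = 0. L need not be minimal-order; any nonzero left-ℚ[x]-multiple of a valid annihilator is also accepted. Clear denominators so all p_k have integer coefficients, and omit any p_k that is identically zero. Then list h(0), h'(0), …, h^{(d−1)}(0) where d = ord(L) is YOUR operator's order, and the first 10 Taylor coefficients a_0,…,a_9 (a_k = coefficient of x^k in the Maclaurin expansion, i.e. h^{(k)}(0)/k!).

L = 9 + (2 + 6·x + 6·x^2 + 2·x^3)·Dx + (1 + 4·x + 6·x^2 + 4·x^3 + x^4)·Dx^2  (order 2).
h: a_k = 0, 12, -12, -6, 42, -879/10, 255/2, -19353/140, 1893/20, 29811/1120, …
ICs: h(0) = 0, h′(0) = 12.

f: a_k = 0, 12, 0, -18, 0, 81/10, 0, -243/140, 0, 243/1120, …
L₀ from L_f via x↦r, Dx↦r'^{-1}Dx.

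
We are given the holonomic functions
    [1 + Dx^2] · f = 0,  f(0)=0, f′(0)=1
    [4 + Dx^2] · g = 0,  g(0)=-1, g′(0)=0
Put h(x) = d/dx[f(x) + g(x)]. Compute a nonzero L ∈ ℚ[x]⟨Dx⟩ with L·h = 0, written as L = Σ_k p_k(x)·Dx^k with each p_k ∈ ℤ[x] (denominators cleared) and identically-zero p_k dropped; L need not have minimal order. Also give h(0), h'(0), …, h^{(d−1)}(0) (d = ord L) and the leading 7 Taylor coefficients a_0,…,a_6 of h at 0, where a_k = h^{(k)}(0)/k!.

L = 4 + 5·Dx^2 + Dx^4  (order 4).
h: a_k = 1, 4, -1/2, -8/3, 1/24, 8/15, -1/720, …
ICs: h(0) = 1, h′(0) = 4, h′′(0) = -1, h′′′(0) = -16.

f: a_k = 0, 1, 0, -1/6, 0, 1/120, 0, …
g: a_k = -1, 0, 2, 0, -2/3, 0, 4/45, …
f+g: L₀ = lclm(L_f,L_g), ord ≤ 2+2.
h₀' ⇒ L via d/dx closure of L₀.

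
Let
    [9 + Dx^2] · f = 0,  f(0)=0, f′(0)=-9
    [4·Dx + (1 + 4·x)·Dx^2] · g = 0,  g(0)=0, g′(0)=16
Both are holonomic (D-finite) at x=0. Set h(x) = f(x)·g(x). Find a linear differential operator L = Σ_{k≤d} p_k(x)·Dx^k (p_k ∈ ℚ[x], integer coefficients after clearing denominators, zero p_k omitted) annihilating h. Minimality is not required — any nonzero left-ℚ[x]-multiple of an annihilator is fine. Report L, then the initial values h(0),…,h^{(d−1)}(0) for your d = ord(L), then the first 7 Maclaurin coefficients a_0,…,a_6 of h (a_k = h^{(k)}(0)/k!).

f: a_k = 0, -9, 0, 27/2, 0, -243/40, 0, …
g: a_k = 0, 16, -32, 256/3, -256, 4096/5, -8192/3, …
Product ⇒ symmetric product L₀, ord ≤ 4.
L = (-2043 - 1296·x + 44064·x^2 + 186624·x^3 + 186624·x^4) + (72 + 5472·x + 31104·x^2 + 41472·x^3)·Dx + (-182 + 864·x + 12096·x^2 + 41472·x^3 + 41472·x^4)·Dx^2 + (8 + 608·x + 3456·x^2 + 4608·x^3)·Dx^3 + (5 + 112·x + 800·x^2 + 2304·x^3 + 2304·x^4)·Dx^4  (order 4).
h: a_k = 0, 0, -144, 288, -552, 1872, -6318, …
ICs: h(0) = 0, h′(0) = 0, h′′(0) = -288, h′′′(0) = 1728.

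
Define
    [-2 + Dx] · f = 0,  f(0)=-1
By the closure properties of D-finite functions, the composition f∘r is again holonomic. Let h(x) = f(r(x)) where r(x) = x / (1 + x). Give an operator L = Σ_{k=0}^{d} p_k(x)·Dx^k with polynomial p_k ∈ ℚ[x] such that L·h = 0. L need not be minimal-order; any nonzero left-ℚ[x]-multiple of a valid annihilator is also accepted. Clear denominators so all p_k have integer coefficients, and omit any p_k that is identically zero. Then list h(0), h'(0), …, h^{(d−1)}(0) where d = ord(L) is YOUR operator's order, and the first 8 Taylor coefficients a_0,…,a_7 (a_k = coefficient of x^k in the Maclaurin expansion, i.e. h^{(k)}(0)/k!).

f: a_k = -1, -2, -2, -4/3, -2/3, -4/15, -4/45, -8/315, …
Substitute x→r, Dx→(1/r')Dx; clear ⇒ L₀.
L = -2 + (1 + 2·x + x^2)·Dx  (order 1).
h: a_k = -1, -2, 0, 2/3, -2/3, 2/5, -4/45, -10/63, …
ICs: h(0) = -1.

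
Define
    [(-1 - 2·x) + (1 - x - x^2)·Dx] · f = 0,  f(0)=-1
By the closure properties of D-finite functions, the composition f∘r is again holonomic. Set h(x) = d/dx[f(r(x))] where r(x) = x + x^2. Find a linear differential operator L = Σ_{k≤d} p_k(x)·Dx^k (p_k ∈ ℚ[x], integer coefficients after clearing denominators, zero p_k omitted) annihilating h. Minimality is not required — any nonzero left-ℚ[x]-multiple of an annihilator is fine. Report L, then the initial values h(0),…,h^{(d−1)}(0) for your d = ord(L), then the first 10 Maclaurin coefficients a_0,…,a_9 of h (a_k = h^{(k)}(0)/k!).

L = (6 + 24·x + 48·x^2 + 68·x^3 + 84·x^4 + 60·x^5 + 20·x^6) + (-1 - 3·x + 12·x^3 + 25·x^4 + 24·x^5 + 14·x^6 + 4·x^7)·Dx  (order 1).
h: a_k = -1, -6, -21, -64, -185, -516, -1393, -3688, -9612, -24740, …
ICs: h(0) = -1.

f: a_k = -1, -1, -2, -3, -5, -8, -13, -21, -34, -55, …
L₀ from L_f via x↦r, Dx↦r'^{-1}Dx.
h=h₀': d/dx-closure on L₀ ⇒ L.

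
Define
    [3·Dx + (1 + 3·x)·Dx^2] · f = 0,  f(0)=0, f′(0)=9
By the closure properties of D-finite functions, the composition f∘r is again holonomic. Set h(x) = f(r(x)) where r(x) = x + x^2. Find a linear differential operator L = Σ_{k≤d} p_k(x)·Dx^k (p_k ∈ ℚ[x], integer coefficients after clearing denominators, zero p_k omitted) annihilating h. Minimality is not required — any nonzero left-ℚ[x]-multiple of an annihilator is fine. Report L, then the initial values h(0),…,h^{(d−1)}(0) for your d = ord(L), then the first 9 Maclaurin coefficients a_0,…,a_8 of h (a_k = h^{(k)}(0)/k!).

L = (1 + 6·x + 6·x^2)·Dx + (1 + 5·x + 9·x^2 + 6·x^3)·Dx^2  (order 2).
h: a_k = 0, 9, -9/2, 0, 27/4, -81/5, 27, -243/7, 243/8, …
ICs: h(0) = 0, h′(0) = 9.

f: a_k = 0, 9, -27/2, 27, -243/4, 729/5, -729/2, 6561/7, -19683/8, …
Substitute x→r, Dx→(1/r')Dx; clear ⇒ L₀.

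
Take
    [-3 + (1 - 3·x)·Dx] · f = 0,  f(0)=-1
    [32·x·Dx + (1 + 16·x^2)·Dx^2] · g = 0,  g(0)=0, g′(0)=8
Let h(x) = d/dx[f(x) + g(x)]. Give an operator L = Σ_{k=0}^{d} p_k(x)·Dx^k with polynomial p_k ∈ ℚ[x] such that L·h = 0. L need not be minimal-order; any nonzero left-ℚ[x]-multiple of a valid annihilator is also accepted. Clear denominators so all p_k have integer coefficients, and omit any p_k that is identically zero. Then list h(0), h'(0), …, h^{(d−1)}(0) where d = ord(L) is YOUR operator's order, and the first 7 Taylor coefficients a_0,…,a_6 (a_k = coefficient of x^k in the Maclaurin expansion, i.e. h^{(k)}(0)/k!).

f: a_k = -1, -3, -9, -27, -81, -243, -729, …
g: a_k = 0, 8, 0, -128/3, 0, 2048/5, 0, …
L₀ := lclm(L_f,L_g); ord L₀ ≤ 1+2.
h₀' ⇒ L via d/dx closure of L₀.
L = (-96 + 1152·x + 4608·x^2) + (43 - 96·x + 240·x^2 + 4608·x^3)·Dx + (-3 - 7·x - 112·x^3 + 768·x^4)·Dx^2  (order 2).
h: a_k = 5, -18, -209, -324, 833, -4374, -48077, …
ICs: h(0) = 5, h′(0) = -18.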